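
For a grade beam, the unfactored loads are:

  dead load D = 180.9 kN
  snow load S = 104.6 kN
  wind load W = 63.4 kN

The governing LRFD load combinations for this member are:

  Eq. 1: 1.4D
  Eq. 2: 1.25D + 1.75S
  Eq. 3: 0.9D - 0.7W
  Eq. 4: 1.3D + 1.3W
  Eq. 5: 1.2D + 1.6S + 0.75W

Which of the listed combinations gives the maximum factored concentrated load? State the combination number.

Combination 5

Eq. 1: 1.4(180.9) = 253.3
Eq. 2: 1.25(180.9) + 1.75(104.6) = 226.1 + 183.1 = 409.2
Eq. 3: 0.9(180.9) - 0.7(63.4) = 162.8 - 44.4 = 118.4
Eq. 4: 1.3(180.9) + 1.3(63.4) = 235.2 + 82.4 = 317.6
Eq. 5: 1.2(180.9) + 1.6(104.6) + 0.75(63.4) = 432.0
The largest value is 432.0 kN from combination 5.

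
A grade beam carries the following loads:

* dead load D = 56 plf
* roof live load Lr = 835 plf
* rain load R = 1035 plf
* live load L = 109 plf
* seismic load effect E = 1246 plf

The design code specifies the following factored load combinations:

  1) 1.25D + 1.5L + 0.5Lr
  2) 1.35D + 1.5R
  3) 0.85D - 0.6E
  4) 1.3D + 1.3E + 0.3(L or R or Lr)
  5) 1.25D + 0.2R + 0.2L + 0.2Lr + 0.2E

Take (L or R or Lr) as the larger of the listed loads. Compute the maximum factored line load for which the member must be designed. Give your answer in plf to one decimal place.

(L or R or Lr) → R = 1035 plf.
1) 1.25(56) + 1.5(109) + 0.5(835) = 70.0 + 163.5 + 417.5 = 651.0
2) 1.35(56) + 1.5(1035) = 75.6 + 1552.5 = 1628.1
3) 0.85(56) - 0.6(1246) = 47.6 - 747.6 = -700.0
4) 1.3(56) + 1.3(1246) + 0.3(1035) = 72.8 + 1619.8 + 310.5 = 2003.1
5) 1.25(56) + 0.2(1035) + 0.2(109) + 0.2(835) + 0.2(1246) = 70.0 + 207.0 + 21.8 + 167.0 + 249.2 = 715.0
Maximum is from combination 4.

2003.1 plf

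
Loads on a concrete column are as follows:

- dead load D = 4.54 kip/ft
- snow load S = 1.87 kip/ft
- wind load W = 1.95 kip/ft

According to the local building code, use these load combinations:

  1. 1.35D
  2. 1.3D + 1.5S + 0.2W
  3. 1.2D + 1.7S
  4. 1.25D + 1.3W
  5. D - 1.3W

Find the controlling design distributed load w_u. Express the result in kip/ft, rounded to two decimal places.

1. 1.35(4.54) = 6.13
2. 1.3(4.54) + 1.5(1.87) + 0.2(1.95) = 5.90 + 2.81 + 0.39 = 9.10
3. 1.2(4.54) + 1.7(1.87) = 5.45 + 3.18 = 8.63
4. 1.25(4.54) + 1.3(1.95) = 8.21
5. 1.0(4.54) - 1.3(1.95) = 2.01
Maximum is from combination 2.

9.10 kip/ft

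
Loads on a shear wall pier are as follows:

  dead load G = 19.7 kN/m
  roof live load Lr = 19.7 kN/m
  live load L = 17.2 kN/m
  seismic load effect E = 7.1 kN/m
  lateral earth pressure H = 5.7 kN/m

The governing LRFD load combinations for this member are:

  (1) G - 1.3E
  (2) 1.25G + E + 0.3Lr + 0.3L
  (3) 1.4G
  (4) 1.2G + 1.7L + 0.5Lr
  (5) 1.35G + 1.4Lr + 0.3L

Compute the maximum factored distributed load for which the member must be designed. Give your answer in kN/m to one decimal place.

62.7 kN/m

(1) 1.0(19.7) - 1.3(7.1) = 19.7 - 9.2 = 10.5
(2) 1.25(19.7) + 1.0(7.1) + 0.3(19.7) + 0.3(17.2) = 24.6 + 7.1 + 5.9 + 5.2 = 42.8
(3) 1.4(19.7) = 27.6
(4) 1.2(19.7) + 1.7(17.2) + 0.5(19.7) = 23.6 + 29.2 + 9.9 = 62.7
(5) 1.35(19.7) + 1.4(19.7) + 0.3(17.2) = 59.3
The controlling combination is 4, giving 62.7 kN/m.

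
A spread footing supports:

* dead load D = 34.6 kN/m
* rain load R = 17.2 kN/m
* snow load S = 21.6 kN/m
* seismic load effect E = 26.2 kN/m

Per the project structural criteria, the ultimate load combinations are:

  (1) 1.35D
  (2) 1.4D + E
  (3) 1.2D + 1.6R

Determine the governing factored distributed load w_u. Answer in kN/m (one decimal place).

74.6 kN/m

(1) 1.35(34.6) = 46.7
(2) 1.4(34.6) + 1.0(26.2) = 48.4 + 26.2 = 74.6
(3) 1.2(34.6) + 1.6(17.2) = 41.5 + 27.5 = 69.0
The controlling combination is 2, giving 74.6 kN/m.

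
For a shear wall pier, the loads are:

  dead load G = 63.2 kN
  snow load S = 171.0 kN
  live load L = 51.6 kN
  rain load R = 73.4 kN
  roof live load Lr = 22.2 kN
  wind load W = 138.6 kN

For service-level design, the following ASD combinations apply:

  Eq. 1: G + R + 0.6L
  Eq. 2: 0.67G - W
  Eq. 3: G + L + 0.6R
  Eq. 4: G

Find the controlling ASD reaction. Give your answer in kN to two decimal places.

Eq. 1: 1.0(63.2) + 1.0(73.4) + 0.6(51.6) = 63.20 + 73.40 + 30.96 = 167.56
Eq. 2: 0.67(63.2) - 1.0(138.6) = 42.34 - 138.60 = -96.26
Eq. 3: 1.0(63.2) + 1.0(51.6) + 0.6(73.4) = 63.20 + 51.60 + 44.04 = 158.84
Eq. 4: 1.0(63.2) = 63.20
Maximum is from combination 1.

167.56 kN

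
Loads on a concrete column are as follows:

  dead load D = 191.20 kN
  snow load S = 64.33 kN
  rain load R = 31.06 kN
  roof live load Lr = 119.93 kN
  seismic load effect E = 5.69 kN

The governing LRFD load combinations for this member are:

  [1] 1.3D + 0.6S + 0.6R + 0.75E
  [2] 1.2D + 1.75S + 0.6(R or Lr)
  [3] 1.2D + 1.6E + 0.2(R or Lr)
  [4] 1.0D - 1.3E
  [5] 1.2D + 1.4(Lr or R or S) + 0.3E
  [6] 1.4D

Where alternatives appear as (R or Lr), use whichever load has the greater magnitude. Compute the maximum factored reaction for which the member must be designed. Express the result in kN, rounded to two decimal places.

(R or Lr) → Lr = 119.93 kN; (Lr or R or S) → Lr = 119.93 kN.
[1] 1.3(191.20) + 0.6(64.33) + 0.6(31.06) + 0.75(5.69) = 310.06
[2] 1.2(191.20) + 1.75(64.33) + 0.6(119.93) = 229.44 + 112.58 + 71.96 = 413.98
[3] 1.2(191.20) + 1.6(5.69) + 0.2(119.93) = 229.44 + 9.10 + 23.99 = 262.53
[4] 1.0(191.20) - 1.3(5.69) = 191.20 - 7.40 = 183.80
[5] 1.2(191.20) + 1.4(119.93) + 0.3(5.69) = 229.44 + 167.90 + 1.71 = 399.05
[6] 1.4(191.20) = 267.68
The controlling combination is 2, giving 413.98 kN.

413.98 kN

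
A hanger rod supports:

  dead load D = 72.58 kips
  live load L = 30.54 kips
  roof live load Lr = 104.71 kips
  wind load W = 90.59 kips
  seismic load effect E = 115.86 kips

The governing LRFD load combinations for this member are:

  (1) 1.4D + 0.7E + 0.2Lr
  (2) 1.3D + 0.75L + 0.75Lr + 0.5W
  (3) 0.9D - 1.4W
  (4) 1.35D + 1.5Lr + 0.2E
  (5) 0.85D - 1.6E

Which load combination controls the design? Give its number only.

(1) 1.4(72.58) + 0.7(115.86) + 0.2(104.71) = 203.66
(2) 1.3(72.58) + 0.75(30.54) + 0.75(104.71) + 0.5(90.59) = 241.09
(3) 0.9(72.58) - 1.4(90.59) = -61.50
(4) 1.35(72.58) + 1.5(104.71) + 0.2(115.86) = 278.22
(5) 0.85(72.58) - 1.6(115.86) = -123.68
The largest value is 278.22 kips from combination 4.

Combination 4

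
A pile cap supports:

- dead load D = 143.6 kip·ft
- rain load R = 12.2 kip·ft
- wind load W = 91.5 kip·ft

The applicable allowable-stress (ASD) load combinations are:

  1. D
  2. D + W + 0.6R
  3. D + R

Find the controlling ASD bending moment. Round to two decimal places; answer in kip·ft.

1. 1.0(143.6) = 143.60
2. 1.0(143.6) + 1.0(91.5) + 0.6(12.2) = 143.60 + 91.50 + 7.32 = 242.42
3. 1.0(143.6) + 1.0(12.2) = 143.60 + 12.20 = 155.80
Combination 2 governs: M = 242.42 kip·ft.

242.42 kip·ft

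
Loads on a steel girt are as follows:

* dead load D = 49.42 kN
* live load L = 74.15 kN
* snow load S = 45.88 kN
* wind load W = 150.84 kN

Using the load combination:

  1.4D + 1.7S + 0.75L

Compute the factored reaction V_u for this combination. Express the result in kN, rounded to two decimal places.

1.4(49.42) + 1.7(45.88) + 0.75(74.15) = 69.19 + 78.00 + 55.61 = 202.80
V_u = 202.80 kN.

202.80 kN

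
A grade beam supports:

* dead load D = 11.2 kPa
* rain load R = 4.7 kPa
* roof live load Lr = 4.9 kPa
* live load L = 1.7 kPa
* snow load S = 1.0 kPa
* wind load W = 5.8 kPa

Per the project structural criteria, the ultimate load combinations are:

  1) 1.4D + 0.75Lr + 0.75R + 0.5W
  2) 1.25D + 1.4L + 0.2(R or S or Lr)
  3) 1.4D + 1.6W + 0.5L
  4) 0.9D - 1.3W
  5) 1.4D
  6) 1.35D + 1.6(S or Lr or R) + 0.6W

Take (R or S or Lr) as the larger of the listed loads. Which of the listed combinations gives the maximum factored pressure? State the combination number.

(R or S or Lr) → Lr = 4.9 kPa; (S or Lr or R) → Lr = 4.9 kPa.
1) 1.4(11.2) + 0.75(4.9) + 0.75(4.7) + 0.5(5.8) = 15.7 + 3.7 + 3.5 + 2.9 = 25.8
2) 1.25(11.2) + 1.4(1.7) + 0.2(4.9) = 14.0 + 2.4 + 1.0 = 17.4
3) 1.4(11.2) + 1.6(5.8) + 0.5(1.7) = 25.8
4) 0.9(11.2) - 1.3(5.8) = 2.5
5) 1.4(11.2) = 15.7
6) 1.35(11.2) + 1.6(4.9) + 0.6(5.8) = 15.1 + 7.8 + 3.5 = 26.4
The largest value is 26.4 kPa from combination 6.

Combination 6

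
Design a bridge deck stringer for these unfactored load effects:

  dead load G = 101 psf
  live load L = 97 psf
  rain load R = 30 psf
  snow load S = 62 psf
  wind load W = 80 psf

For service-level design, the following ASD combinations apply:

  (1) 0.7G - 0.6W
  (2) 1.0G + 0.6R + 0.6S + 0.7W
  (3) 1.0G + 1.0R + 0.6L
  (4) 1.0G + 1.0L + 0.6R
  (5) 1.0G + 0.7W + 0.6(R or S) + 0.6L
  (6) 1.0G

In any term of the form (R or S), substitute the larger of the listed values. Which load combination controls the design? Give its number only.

Combination 5

(R or S) → S = 62 psf.
(1) 0.7(101) - 0.6(80) = 70.70 - 48.00 = 22.70
(2) 1.0(101) + 0.6(30) + 0.6(62) + 0.7(80) = 101.00 + 18.00 + 37.20 + 56.00 = 212.20
(3) 1.0(101) + 1.0(30) + 0.6(97) = 101.00 + 30.00 + 58.20 = 189.20
(4) 1.0(101) + 1.0(97) + 0.6(30) = 101.00 + 97.00 + 18.00 = 216.00
(5) 1.0(101) + 0.7(80) + 0.6(62) + 0.6(97) = 101.00 + 56.00 + 37.20 + 58.20 = 252.40
(6) 1.0(101) = 101.00
The largest value is 252.40 psf from combination 5.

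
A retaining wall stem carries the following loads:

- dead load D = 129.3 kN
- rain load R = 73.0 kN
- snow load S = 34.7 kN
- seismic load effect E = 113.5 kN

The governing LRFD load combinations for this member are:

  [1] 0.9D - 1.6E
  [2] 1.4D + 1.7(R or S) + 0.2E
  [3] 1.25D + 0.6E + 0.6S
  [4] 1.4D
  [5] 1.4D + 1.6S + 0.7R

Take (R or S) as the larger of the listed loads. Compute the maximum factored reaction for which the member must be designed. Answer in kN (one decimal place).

(R or S) → R = 73.0 kN.
[1] 0.9(129.3) - 1.6(113.5) = 116.4 - 181.6 = -65.2
[2] 1.4(129.3) + 1.7(73.0) + 0.2(113.5) = 181.0 + 124.1 + 22.7 = 327.8
[3] 1.25(129.3) + 0.6(113.5) + 0.6(34.7) = 161.6 + 68.1 + 20.8 = 250.5
[4] 1.4(129.3) = 181.0
[5] 1.4(129.3) + 1.6(34.7) + 0.7(73.0) = 181.0 + 55.5 + 51.1 = 287.6
Maximum is from combination 2.

327.8 kN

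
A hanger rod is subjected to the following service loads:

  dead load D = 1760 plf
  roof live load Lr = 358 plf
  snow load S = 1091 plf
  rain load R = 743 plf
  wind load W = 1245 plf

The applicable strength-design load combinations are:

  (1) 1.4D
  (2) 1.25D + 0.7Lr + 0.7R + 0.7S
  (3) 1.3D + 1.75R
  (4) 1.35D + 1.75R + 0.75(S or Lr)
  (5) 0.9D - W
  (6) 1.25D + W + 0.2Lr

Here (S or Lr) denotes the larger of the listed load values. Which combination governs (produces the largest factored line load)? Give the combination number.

(S or Lr) → S = 1091 plf.
(1) 1.4(1760) = 2464.00
(2) 1.25(1760) + 0.7(358) + 0.7(743) + 0.7(1091) = 2200.00 + 250.60 + 520.10 + 763.70 = 3734.40
(3) 1.3(1760) + 1.75(743) = 2288.00 + 1300.25 = 3588.25
(4) 1.35(1760) + 1.75(743) + 0.75(1091) = 2376.00 + 1300.25 + 818.25 = 4494.50
(5) 0.9(1760) - 1.0(1245) = 1584.00 - 1245.00 = 339.00
(6) 1.25(1760) + 1.0(1245) + 0.2(358) = 2200.00 + 1245.00 + 71.60 = 3516.60
The largest value is 4494.50 plf from combination 4.

Combination 4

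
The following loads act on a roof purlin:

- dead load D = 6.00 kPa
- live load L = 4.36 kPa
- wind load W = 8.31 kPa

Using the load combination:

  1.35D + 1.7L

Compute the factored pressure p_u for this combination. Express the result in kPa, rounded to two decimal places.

15.51 kPa

1.35(6.00) + 1.7(4.36) = 15.51
p_u = 15.51 kPa.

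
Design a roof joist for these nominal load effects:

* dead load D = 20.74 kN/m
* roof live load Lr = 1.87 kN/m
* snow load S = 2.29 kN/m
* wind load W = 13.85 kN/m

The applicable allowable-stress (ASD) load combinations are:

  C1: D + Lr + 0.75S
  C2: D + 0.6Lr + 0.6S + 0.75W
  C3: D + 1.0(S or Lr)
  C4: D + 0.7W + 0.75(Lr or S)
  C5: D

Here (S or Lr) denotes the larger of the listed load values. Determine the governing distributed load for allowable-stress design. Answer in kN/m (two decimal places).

(S or Lr) → S = 2.29 kN/m; (Lr or S) → S = 2.29 kN/m.
C1: 1.0(20.74) + 1.0(1.87) + 0.75(2.29) = 20.74 + 1.87 + 1.72 = 24.33
C2: 1.0(20.74) + 0.6(1.87) + 0.6(2.29) + 0.75(13.85) = 20.74 + 1.12 + 1.37 + 10.39 = 33.62
C3: 1.0(20.74) + 1.0(2.29) = 20.74 + 2.29 = 23.03
C4: 1.0(20.74) + 0.7(13.85) + 0.75(2.29) = 32.15
C5: 1.0(20.74) = 20.74
Maximum is from combination 2.

33.62 kN/m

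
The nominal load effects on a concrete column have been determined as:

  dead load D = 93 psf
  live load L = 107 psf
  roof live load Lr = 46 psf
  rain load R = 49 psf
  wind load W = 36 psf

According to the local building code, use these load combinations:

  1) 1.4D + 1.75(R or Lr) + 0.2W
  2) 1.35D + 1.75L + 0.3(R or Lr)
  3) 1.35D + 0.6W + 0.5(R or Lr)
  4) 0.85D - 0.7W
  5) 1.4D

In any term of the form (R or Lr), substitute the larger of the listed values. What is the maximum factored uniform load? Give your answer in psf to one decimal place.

327.5 psf

(R or Lr) → R = 49 psf.
1) 1.4(93) + 1.75(49) + 0.2(36) = 223.2
2) 1.35(93) + 1.75(107) + 0.3(49) = 327.5
3) 1.35(93) + 0.6(36) + 0.5(49) = 171.7
4) 0.85(93) - 0.7(36) = 53.9
5) 1.4(93) = 130.2
Maximum is from combination 2.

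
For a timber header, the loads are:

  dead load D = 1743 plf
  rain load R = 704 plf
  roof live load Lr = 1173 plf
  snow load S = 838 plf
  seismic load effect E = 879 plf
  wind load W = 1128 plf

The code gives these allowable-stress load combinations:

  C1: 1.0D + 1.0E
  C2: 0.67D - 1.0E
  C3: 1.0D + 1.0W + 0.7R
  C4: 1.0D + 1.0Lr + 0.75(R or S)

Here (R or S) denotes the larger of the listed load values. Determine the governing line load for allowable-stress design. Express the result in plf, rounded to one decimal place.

(R or S) → S = 838 plf.
C1: 1.0(1743) + 1.0(879) = 1743.0 + 879.0 = 2622.0
C2: 0.67(1743) - 1.0(879) = 1167.8 - 879.0 = 288.8
C3: 1.0(1743) + 1.0(1128) + 0.7(704) = 1743.0 + 1128.0 + 492.8 = 3363.8
C4: 1.0(1743) + 1.0(1173) + 0.75(838) = 1743.0 + 1173.0 + 628.5 = 3544.5
Combination 4 governs: w = 3544.5 plf.

3544.5 plf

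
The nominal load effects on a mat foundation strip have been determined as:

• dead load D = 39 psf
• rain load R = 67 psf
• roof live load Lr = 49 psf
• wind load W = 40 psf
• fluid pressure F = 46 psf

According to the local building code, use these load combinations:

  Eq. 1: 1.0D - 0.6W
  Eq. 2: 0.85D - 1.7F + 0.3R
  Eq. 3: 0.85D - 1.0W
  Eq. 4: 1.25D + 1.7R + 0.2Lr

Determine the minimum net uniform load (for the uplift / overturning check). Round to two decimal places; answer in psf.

-24.95 psf

Eq. 1: 1.0(39) - 0.6(40) = 15.00
Eq. 2: 0.85(39) - 1.7(46) + 0.3(67) = -24.95
Eq. 3: 0.85(39) - 1.0(40) = -6.85
Eq. 4: 1.25(39) + 1.7(67) + 0.2(49) = 172.45
Combination 2 gives the minimum: -24.95 psf.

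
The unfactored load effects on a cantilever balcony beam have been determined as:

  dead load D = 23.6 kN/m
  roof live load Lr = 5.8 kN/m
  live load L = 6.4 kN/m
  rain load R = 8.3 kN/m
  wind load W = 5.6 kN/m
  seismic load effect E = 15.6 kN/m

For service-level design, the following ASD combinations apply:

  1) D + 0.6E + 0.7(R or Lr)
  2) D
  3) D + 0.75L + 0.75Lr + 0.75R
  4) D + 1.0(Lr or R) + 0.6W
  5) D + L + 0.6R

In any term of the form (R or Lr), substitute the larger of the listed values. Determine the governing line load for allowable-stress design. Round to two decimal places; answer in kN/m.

(R or Lr) → R = 8.3 kN/m; (Lr or R) → R = 8.3 kN/m.
1) 1.0(23.6) + 0.6(15.6) + 0.7(8.3) = 23.60 + 9.36 + 5.81 = 38.77
2) 1.0(23.6) = 23.60
3) 1.0(23.6) + 0.75(6.4) + 0.75(5.8) + 0.75(8.3) = 23.60 + 4.80 + 4.35 + 6.23 = 38.98
4) 1.0(23.6) + 1.0(8.3) + 0.6(5.6) = 23.60 + 8.30 + 3.36 = 35.26
5) 1.0(23.6) + 1.0(6.4) + 0.6(8.3) = 23.60 + 6.40 + 4.98 = 34.98
The controlling combination is 3, giving 38.98 kN/m.

38.98 kN/m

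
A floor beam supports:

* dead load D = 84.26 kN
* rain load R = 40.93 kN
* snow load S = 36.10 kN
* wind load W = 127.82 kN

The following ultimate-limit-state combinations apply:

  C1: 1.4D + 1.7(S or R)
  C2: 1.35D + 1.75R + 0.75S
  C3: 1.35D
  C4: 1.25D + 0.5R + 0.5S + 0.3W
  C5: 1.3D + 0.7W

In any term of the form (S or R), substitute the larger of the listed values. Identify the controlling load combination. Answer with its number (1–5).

Combination 2

(S or R) → R = 40.93 kN.
C1: 1.4(84.26) + 1.7(40.93) = 187.55
C2: 1.35(84.26) + 1.75(40.93) + 0.75(36.10) = 212.45
C3: 1.35(84.26) = 113.75
C4: 1.25(84.26) + 0.5(40.93) + 0.5(36.10) + 0.3(127.82) = 182.19
C5: 1.3(84.26) + 0.7(127.82) = 109.54 + 89.47 = 199.01
The largest value is 212.45 kN from combination 2.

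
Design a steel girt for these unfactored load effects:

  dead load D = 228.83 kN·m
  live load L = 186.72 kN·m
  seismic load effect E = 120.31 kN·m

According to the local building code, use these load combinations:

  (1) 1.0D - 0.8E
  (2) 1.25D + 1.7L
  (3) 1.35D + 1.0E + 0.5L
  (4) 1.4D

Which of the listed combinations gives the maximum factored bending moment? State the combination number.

Combination 2

(1) 1.0(228.83) - 0.8(120.31) = 132.58
(2) 1.25(228.83) + 1.7(186.72) = 603.46
(3) 1.35(228.83) + 1.0(120.31) + 0.5(186.72) = 522.59
(4) 1.4(228.83) = 320.36
The largest value is 603.46 kN·m from combination 2.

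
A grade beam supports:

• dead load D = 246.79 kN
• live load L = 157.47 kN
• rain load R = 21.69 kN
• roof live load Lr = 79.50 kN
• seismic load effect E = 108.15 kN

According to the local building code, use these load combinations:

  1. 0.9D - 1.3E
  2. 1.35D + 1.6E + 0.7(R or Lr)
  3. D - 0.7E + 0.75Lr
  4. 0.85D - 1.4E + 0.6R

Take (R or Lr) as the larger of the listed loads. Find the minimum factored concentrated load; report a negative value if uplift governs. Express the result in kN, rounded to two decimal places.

(R or Lr) → Lr = 79.50 kN.
1. 0.9(246.79) - 1.3(108.15) = 81.52
2. 1.35(246.79) + 1.6(108.15) + 0.7(79.50) = 333.17 + 173.04 + 55.65 = 561.86
3. 1.0(246.79) - 0.7(108.15) + 0.75(79.50) = 246.79 - 75.71 + 59.63 = 230.71
4. 0.85(246.79) - 1.4(108.15) + 0.6(21.69) = 71.38
Combination 4 gives the minimum: 71.38 kN.

71.38 kN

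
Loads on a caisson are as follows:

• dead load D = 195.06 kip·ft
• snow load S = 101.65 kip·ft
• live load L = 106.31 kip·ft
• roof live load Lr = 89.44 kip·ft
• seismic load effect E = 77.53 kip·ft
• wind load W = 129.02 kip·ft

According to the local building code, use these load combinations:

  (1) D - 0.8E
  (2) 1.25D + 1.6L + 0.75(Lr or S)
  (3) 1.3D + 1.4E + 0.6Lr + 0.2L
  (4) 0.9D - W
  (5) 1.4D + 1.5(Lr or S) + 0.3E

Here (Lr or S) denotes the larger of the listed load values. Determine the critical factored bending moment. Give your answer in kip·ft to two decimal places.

490.16 kip·ft

(Lr or S) → S = 101.65 kip·ft.
(1) 1.0(195.06) - 0.8(77.53) = 195.06 - 62.02 = 133.04
(2) 1.25(195.06) + 1.6(106.31) + 0.75(101.65) = 490.16
(3) 1.3(195.06) + 1.4(77.53) + 0.6(89.44) + 0.2(106.31) = 437.05
(4) 0.9(195.06) - 1.0(129.02) = 175.55 - 129.02 = 46.53
(5) 1.4(195.06) + 1.5(101.65) + 0.3(77.53) = 273.08 + 152.48 + 23.26 = 448.82
Combination 2 governs: M_u = 490.16 kip·ft.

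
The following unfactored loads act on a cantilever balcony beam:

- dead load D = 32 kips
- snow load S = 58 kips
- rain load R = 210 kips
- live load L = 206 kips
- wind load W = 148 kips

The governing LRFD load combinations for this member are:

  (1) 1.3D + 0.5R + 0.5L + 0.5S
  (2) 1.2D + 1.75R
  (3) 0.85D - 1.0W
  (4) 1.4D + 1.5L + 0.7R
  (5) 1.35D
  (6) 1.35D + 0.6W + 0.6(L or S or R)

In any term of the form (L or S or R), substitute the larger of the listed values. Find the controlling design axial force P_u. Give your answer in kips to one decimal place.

500.8 kips

(L or S or R) → R = 210 kips.
(1) 1.3(32) + 0.5(210) + 0.5(206) + 0.5(58) = 41.6 + 105.0 + 103.0 + 29.0 = 278.6
(2) 1.2(32) + 1.75(210) = 38.4 + 367.5 = 405.9
(3) 0.85(32) - 1.0(148) = 27.2 - 148.0 = -120.8
(4) 1.4(32) + 1.5(206) + 0.7(210) = 44.8 + 309.0 + 147.0 = 500.8
(5) 1.35(32) = 43.2
(6) 1.35(32) + 0.6(148) + 0.6(210) = 43.2 + 88.8 + 126.0 = 258.0
The controlling combination is 4, giving 500.8 kips.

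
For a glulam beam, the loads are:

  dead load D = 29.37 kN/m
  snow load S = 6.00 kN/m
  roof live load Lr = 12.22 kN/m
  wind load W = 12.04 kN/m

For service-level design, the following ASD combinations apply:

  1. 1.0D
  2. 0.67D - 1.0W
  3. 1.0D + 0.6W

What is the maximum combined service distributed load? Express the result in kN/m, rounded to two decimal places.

1. 1.0(29.37) = 29.37
2. 0.67(29.37) - 1.0(12.04) = 19.68 - 12.04 = 7.64
3. 1.0(29.37) + 0.6(12.04) = 29.37 + 7.22 = 36.59
Combination 3 governs: w = 36.59 kN/m.

36.59 kN/m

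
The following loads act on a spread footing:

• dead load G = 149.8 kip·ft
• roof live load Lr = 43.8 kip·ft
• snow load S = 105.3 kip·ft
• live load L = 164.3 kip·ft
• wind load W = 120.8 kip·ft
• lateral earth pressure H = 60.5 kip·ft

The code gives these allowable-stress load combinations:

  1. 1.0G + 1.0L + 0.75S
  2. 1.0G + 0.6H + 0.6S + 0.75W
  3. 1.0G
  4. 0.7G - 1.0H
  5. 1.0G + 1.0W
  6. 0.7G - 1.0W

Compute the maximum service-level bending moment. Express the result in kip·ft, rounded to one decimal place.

393.1 kip·ft

1. 1.0(149.8) + 1.0(164.3) + 0.75(105.3) = 393.1
2. 1.0(149.8) + 0.6(60.5) + 0.6(105.3) + 0.75(120.8) = 339.9
3. 1.0(149.8) = 149.8
4. 0.7(149.8) - 1.0(60.5) = 44.4
5. 1.0(149.8) + 1.0(120.8) = 270.6
6. 0.7(149.8) - 1.0(120.8) = -15.9
Maximum is from combination 1.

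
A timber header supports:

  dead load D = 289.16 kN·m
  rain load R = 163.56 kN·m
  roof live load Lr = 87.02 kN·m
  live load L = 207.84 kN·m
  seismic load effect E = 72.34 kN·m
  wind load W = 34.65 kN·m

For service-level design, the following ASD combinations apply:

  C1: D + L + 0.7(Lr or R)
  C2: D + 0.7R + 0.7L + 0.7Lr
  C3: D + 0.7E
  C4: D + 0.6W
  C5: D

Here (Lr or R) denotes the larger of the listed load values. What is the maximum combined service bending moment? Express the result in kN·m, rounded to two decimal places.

(Lr or R) → R = 163.56 kN·m.
C1: 1.0(289.16) + 1.0(207.84) + 0.7(163.56) = 611.49
C2: 1.0(289.16) + 0.7(163.56) + 0.7(207.84) + 0.7(87.02) = 610.05
C3: 1.0(289.16) + 0.7(72.34) = 339.80
C4: 1.0(289.16) + 0.6(34.65) = 309.95
C5: 1.0(289.16) = 289.16
Maximum is from combination 1.

611.49 kN·m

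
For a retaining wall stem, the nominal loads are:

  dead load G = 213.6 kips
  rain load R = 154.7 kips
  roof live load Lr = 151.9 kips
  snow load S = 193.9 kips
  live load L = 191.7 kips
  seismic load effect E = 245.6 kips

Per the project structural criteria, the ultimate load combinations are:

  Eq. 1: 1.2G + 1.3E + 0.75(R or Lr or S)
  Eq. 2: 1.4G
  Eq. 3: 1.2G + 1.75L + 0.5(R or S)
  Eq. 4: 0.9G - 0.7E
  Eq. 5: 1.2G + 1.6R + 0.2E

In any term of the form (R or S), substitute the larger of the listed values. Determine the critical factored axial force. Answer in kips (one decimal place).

721.0 kips

(R or Lr or S) → S = 193.9 kips; (R or S) → S = 193.9 kips.
Eq. 1: 1.2(213.6) + 1.3(245.6) + 0.75(193.9) = 256.3 + 319.3 + 145.4 = 721.0
Eq. 2: 1.4(213.6) = 299.0
Eq. 3: 1.2(213.6) + 1.75(191.7) + 0.5(193.9) = 688.7
Eq. 4: 0.9(213.6) - 0.7(245.6) = 192.2 - 171.9 = 20.3
Eq. 5: 1.2(213.6) + 1.6(154.7) + 0.2(245.6) = 553.0
Combination 1 governs: P_u = 721.0 kips.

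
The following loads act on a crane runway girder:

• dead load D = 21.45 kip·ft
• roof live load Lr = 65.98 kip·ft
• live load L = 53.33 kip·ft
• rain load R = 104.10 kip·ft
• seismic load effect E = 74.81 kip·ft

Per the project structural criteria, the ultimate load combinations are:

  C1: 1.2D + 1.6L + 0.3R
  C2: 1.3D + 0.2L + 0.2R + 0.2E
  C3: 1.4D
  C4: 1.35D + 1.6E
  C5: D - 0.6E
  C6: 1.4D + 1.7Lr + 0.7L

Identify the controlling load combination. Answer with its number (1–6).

Combination 6

C1: 1.2(21.45) + 1.6(53.33) + 0.3(104.10) = 142.30
C2: 1.3(21.45) + 0.2(53.33) + 0.2(104.10) + 0.2(74.81) = 74.33
C3: 1.4(21.45) = 30.03
C4: 1.35(21.45) + 1.6(74.81) = 148.65
C5: 1.0(21.45) - 0.6(74.81) = -23.44
C6: 1.4(21.45) + 1.7(65.98) + 0.7(53.33) = 179.53
The largest value is 179.53 kip·ft from combination 6.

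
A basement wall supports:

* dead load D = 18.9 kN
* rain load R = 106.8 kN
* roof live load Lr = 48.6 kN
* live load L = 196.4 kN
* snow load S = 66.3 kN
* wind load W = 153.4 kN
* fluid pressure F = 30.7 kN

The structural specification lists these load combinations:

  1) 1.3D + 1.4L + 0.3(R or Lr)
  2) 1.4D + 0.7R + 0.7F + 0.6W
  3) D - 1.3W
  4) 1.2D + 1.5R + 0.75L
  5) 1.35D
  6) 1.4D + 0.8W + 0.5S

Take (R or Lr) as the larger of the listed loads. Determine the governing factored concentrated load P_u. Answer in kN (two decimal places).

331.57 kN

(R or Lr) → R = 106.8 kN.
1) 1.3(18.9) + 1.4(196.4) + 0.3(106.8) = 24.57 + 274.96 + 32.04 = 331.57
2) 1.4(18.9) + 0.7(106.8) + 0.7(30.7) + 0.6(153.4) = 26.46 + 74.76 + 21.49 + 92.04 = 214.75
3) 1.0(18.9) - 1.3(153.4) = 18.90 - 199.42 = -180.52
4) 1.2(18.9) + 1.5(106.8) + 0.75(196.4) = 22.68 + 160.20 + 147.30 = 330.18
5) 1.35(18.9) = 25.52
6) 1.4(18.9) + 0.8(153.4) + 0.5(66.3) = 26.46 + 122.72 + 33.15 = 182.33
The controlling combination is 1, giving 331.57 kN.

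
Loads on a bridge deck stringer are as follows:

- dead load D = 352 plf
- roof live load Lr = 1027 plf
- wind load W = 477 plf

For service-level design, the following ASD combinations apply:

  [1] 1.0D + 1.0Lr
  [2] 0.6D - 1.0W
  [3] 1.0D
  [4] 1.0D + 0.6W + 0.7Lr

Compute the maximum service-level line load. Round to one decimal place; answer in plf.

1379.0 plf

[1] 1.0(352) + 1.0(1027) = 352.0 + 1027.0 = 1379.0
[2] 0.6(352) - 1.0(477) = 211.2 - 477.0 = -265.8
[3] 1.0(352) = 352.0
[4] 1.0(352) + 0.6(477) + 0.7(1027) = 352.0 + 286.2 + 718.9 = 1357.1
The controlling combination is 1, giving 1379.0 plf.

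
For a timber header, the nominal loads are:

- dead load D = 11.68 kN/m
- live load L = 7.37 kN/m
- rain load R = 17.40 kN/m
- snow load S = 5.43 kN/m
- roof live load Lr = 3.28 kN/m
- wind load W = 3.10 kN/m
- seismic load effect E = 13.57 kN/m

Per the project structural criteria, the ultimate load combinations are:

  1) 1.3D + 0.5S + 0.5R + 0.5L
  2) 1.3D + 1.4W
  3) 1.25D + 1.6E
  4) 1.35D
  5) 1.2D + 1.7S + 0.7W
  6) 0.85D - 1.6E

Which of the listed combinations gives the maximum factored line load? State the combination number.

Combination 3

1) 1.3(11.68) + 0.5(5.43) + 0.5(17.40) + 0.5(7.37) = 30.28
2) 1.3(11.68) + 1.4(3.10) = 19.52
3) 1.25(11.68) + 1.6(13.57) = 36.31
4) 1.35(11.68) = 15.77
5) 1.2(11.68) + 1.7(5.43) + 0.7(3.10) = 25.42
6) 0.85(11.68) - 1.6(13.57) = -11.78
The largest value is 36.31 kN/m from combination 3.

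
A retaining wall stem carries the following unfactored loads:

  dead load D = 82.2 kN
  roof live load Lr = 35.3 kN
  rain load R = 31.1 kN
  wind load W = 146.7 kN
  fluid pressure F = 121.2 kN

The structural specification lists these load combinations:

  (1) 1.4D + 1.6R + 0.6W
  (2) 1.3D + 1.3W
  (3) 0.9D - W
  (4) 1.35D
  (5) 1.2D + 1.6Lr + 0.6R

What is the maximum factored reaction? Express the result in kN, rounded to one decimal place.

(1) 1.4(82.2) + 1.6(31.1) + 0.6(146.7) = 115.1 + 49.8 + 88.0 = 252.9
(2) 1.3(82.2) + 1.3(146.7) = 106.9 + 190.7 = 297.6
(3) 0.9(82.2) - 1.0(146.7) = 74.0 - 146.7 = -72.7
(4) 1.35(82.2) = 111.0
(5) 1.2(82.2) + 1.6(35.3) + 0.6(31.1) = 98.6 + 56.5 + 18.7 = 173.8
The controlling combination is 2, giving 297.6 kN.

297.6 kN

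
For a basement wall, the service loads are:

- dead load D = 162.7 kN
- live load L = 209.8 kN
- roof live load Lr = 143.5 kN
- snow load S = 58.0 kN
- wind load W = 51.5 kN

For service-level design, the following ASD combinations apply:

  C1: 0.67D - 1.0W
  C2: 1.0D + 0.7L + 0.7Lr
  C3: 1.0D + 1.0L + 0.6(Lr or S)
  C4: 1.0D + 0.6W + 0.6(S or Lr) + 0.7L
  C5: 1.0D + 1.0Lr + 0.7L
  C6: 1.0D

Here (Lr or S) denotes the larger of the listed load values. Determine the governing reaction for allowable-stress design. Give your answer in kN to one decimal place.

(Lr or S) → Lr = 143.5 kN; (S or Lr) → Lr = 143.5 kN.
C1: 0.67(162.7) - 1.0(51.5) = 109.0 - 51.5 = 57.5
C2: 1.0(162.7) + 0.7(209.8) + 0.7(143.5) = 410.0
C3: 1.0(162.7) + 1.0(209.8) + 0.6(143.5) = 162.7 + 209.8 + 86.1 = 458.6
C4: 1.0(162.7) + 0.6(51.5) + 0.6(143.5) + 0.7(209.8) = 162.7 + 30.9 + 86.1 + 146.9 = 426.6
C5: 1.0(162.7) + 1.0(143.5) + 0.7(209.8) = 162.7 + 143.5 + 146.9 = 453.1
C6: 1.0(162.7) = 162.7
Combination 3 governs: V = 458.6 kN.

458.6 kN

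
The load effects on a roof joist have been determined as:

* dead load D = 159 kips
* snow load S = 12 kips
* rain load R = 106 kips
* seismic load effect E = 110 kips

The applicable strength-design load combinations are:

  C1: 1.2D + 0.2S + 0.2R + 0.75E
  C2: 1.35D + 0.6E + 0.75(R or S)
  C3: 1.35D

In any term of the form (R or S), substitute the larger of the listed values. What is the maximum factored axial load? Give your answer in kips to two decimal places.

(R or S) → R = 106 kips.
C1: 1.2(159) + 0.2(12) + 0.2(106) + 0.75(110) = 190.80 + 2.40 + 21.20 + 82.50 = 296.90
C2: 1.35(159) + 0.6(110) + 0.75(106) = 214.65 + 66.00 + 79.50 = 360.15
C3: 1.35(159) = 214.65
Combination 2 governs: P_u = 360.15 kips.

360.15 kips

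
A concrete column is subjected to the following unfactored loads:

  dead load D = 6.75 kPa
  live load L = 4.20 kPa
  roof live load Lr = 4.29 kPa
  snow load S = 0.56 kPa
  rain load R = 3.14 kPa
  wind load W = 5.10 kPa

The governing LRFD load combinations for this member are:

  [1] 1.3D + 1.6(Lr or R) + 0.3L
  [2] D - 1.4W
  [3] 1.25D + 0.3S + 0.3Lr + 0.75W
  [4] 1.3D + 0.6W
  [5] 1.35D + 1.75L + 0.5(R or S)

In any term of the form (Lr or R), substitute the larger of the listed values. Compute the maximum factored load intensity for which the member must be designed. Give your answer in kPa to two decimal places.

(Lr or R) → Lr = 4.29 kPa; (R or S) → R = 3.14 kPa.
[1] 1.3(6.75) + 1.6(4.29) + 0.3(4.20) = 8.78 + 6.86 + 1.26 = 16.90
[2] 1.0(6.75) - 1.4(5.10) = 6.75 - 7.14 = -0.39
[3] 1.25(6.75) + 0.3(0.56) + 0.3(4.29) + 0.75(5.10) = 13.72
[4] 1.3(6.75) + 0.6(5.10) = 8.78 + 3.06 = 11.84
[5] 1.35(6.75) + 1.75(4.20) + 0.5(3.14) = 9.11 + 7.35 + 1.57 = 18.03
The controlling combination is 5, giving 18.03 kPa.

18.03 kPa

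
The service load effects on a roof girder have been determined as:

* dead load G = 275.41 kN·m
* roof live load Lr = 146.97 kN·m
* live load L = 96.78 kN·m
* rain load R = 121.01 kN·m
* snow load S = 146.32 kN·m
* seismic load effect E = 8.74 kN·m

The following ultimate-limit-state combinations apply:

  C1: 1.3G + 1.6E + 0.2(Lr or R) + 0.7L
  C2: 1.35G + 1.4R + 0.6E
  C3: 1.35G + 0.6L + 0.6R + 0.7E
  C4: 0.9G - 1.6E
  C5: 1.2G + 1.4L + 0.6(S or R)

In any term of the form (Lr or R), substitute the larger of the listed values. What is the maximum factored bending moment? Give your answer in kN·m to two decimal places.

(Lr or R) → Lr = 146.97 kN·m; (S or R) → S = 146.32 kN·m.
C1: 1.3(275.41) + 1.6(8.74) + 0.2(146.97) + 0.7(96.78) = 469.16
C2: 1.35(275.41) + 1.4(121.01) + 0.6(8.74) = 546.46
C3: 1.35(275.41) + 0.6(96.78) + 0.6(121.01) + 0.7(8.74) = 371.80 + 58.07 + 72.61 + 6.12 = 508.60
C4: 0.9(275.41) - 1.6(8.74) = 247.87 - 13.98 = 233.89
C5: 1.2(275.41) + 1.4(96.78) + 0.6(146.32) = 553.78
The controlling combination is 5, giving 553.78 kN·m.

553.78 kN·m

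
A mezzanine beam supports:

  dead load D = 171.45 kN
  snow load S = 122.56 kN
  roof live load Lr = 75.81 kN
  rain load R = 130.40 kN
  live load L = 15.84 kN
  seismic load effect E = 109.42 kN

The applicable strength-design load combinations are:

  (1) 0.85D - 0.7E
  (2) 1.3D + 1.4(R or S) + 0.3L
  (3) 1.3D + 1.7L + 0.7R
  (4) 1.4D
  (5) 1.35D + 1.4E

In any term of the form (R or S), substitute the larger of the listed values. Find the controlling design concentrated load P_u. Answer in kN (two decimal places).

410.20 kN

(R or S) → R = 130.40 kN.
(1) 0.85(171.45) - 0.7(109.42) = 145.73 - 76.59 = 69.14
(2) 1.3(171.45) + 1.4(130.40) + 0.3(15.84) = 222.89 + 182.56 + 4.75 = 410.20
(3) 1.3(171.45) + 1.7(15.84) + 0.7(130.40) = 341.09
(4) 1.4(171.45) = 240.03
(5) 1.35(171.45) + 1.4(109.42) = 231.46 + 153.19 = 384.65
Combination 2 governs: P_u = 410.20 kN.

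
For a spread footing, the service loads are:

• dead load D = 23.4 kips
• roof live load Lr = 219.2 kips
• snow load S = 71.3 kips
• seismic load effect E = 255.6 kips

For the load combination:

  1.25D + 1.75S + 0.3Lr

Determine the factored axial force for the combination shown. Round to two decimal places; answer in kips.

1.25(23.4) + 1.75(71.3) + 0.3(219.2) = 219.79
P_u = 219.79 kips.

219.79 kips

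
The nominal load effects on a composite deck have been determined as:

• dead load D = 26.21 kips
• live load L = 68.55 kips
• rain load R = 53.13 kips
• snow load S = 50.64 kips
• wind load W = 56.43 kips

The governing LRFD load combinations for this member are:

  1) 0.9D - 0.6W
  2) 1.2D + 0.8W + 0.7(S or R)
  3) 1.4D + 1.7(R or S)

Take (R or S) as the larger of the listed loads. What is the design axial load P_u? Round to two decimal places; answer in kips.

(S or R) → R = 53.13 kips; (R or S) → R = 53.13 kips.
1) 0.9(26.21) - 0.6(56.43) = 23.59 - 33.86 = -10.27
2) 1.2(26.21) + 0.8(56.43) + 0.7(53.13) = 113.79
3) 1.4(26.21) + 1.7(53.13) = 127.02
Combination 3 governs: P_u = 127.02 kips.

127.02 kips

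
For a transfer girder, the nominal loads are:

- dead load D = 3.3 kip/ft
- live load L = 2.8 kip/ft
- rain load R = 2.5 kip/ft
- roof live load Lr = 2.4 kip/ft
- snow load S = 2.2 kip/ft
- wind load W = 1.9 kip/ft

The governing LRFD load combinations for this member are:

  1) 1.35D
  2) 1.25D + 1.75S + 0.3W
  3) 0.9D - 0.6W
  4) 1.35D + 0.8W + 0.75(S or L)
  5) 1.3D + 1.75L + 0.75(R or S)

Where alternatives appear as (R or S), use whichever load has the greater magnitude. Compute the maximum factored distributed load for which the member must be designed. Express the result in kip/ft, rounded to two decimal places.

11.07 kip/ft

(S or L) → L = 2.8 kip/ft; (R or S) → R = 2.5 kip/ft.
1) 1.35(3.3) = 4.46
2) 1.25(3.3) + 1.75(2.2) + 0.3(1.9) = 4.13 + 3.85 + 0.57 = 8.55
3) 0.9(3.3) - 0.6(1.9) = 2.97 - 1.14 = 1.83
4) 1.35(3.3) + 0.8(1.9) + 0.75(2.8) = 4.46 + 1.52 + 2.10 = 8.08
5) 1.3(3.3) + 1.75(2.8) + 0.75(2.5) = 4.29 + 4.90 + 1.88 = 11.07
Combination 5 governs: w_u = 11.07 kip/ft.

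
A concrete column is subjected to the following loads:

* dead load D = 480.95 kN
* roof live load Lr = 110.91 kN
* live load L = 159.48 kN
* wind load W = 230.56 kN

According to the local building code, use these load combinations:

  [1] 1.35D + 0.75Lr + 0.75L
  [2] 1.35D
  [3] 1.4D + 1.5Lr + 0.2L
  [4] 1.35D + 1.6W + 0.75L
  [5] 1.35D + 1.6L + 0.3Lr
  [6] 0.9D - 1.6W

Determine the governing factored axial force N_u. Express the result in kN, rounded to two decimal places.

1137.79 kN

[1] 1.35(480.95) + 0.75(110.91) + 0.75(159.48) = 852.08
[2] 1.35(480.95) = 649.28
[3] 1.4(480.95) + 1.5(110.91) + 0.2(159.48) = 871.59
[4] 1.35(480.95) + 1.6(230.56) + 0.75(159.48) = 649.28 + 368.90 + 119.61 = 1137.79
[5] 1.35(480.95) + 1.6(159.48) + 0.3(110.91) = 649.28 + 255.17 + 33.27 = 937.72
[6] 0.9(480.95) - 1.6(230.56) = 432.86 - 368.90 = 63.96
Maximum is from combination 4.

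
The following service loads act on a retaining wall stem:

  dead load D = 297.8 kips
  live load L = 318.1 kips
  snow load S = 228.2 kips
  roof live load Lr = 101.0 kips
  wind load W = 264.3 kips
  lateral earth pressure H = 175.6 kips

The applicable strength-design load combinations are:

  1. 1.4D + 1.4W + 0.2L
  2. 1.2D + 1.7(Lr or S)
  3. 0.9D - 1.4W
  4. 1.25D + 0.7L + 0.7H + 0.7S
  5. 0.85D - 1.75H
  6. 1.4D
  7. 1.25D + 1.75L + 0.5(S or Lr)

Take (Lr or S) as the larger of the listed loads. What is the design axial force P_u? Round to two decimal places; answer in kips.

(Lr or S) → S = 228.2 kips; (S or Lr) → S = 228.2 kips.
1. 1.4(297.8) + 1.4(264.3) + 0.2(318.1) = 416.92 + 370.02 + 63.62 = 850.56
2. 1.2(297.8) + 1.7(228.2) = 357.36 + 387.94 = 745.30
3. 0.9(297.8) - 1.4(264.3) = 268.02 - 370.02 = -102.00
4. 1.25(297.8) + 0.7(318.1) + 0.7(175.6) + 0.7(228.2) = 372.25 + 222.67 + 122.92 + 159.74 = 877.58
5. 0.85(297.8) - 1.75(175.6) = 253.13 - 307.30 = -54.17
6. 1.4(297.8) = 416.92
7. 1.25(297.8) + 1.75(318.1) + 0.5(228.2) = 372.25 + 556.68 + 114.10 = 1043.03
The controlling combination is 7, giving 1043.03 kips.

1043.03 kips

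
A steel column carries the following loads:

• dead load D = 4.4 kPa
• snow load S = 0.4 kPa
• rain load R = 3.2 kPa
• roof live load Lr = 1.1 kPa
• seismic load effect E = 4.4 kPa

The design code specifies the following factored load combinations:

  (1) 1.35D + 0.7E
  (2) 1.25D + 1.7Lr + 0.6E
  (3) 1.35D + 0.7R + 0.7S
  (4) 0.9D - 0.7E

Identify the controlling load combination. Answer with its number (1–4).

(1) 1.35(4.4) + 0.7(4.4) = 9.02
(2) 1.25(4.4) + 1.7(1.1) + 0.6(4.4) = 10.01
(3) 1.35(4.4) + 0.7(3.2) + 0.7(0.4) = 8.46
(4) 0.9(4.4) - 0.7(4.4) = 0.88
The largest value is 10.01 kPa from combination 2.

Combination 2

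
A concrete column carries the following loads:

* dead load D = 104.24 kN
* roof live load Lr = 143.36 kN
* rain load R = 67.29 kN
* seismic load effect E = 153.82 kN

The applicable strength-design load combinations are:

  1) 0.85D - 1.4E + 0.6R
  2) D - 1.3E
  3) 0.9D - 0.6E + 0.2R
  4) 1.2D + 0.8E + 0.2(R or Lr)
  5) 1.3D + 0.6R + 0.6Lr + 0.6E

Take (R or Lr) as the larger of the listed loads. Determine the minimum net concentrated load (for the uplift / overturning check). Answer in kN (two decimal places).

-95.73 kN

(R or Lr) → Lr = 143.36 kN.
1) 0.85(104.24) - 1.4(153.82) + 0.6(67.29) = -86.37
2) 1.0(104.24) - 1.3(153.82) = 104.24 - 199.97 = -95.73
3) 0.9(104.24) - 0.6(153.82) + 0.2(67.29) = 14.98
4) 1.2(104.24) + 0.8(153.82) + 0.2(143.36) = 125.09 + 123.06 + 28.67 = 276.82
5) 1.3(104.24) + 0.6(67.29) + 0.6(143.36) + 0.6(153.82) = 135.51 + 40.37 + 86.02 + 92.29 = 354.19
Combination 2 gives the minimum: -95.73 kN.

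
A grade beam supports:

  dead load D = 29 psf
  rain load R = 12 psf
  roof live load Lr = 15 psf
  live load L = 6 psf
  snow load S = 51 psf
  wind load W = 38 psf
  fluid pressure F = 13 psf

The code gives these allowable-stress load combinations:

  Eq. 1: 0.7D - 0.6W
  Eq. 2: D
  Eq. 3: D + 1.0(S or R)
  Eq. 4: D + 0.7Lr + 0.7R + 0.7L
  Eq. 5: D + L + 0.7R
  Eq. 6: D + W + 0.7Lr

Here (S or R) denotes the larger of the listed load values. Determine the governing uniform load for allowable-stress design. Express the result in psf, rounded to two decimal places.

80.00 psf

(S or R) → S = 51 psf.
Eq. 1: 0.7(29) - 0.6(38) = -2.50
Eq. 2: 1.0(29) = 29.00
Eq. 3: 1.0(29) + 1.0(51) = 80.00
Eq. 4: 1.0(29) + 0.7(15) + 0.7(12) + 0.7(6) = 52.10
Eq. 5: 1.0(29) + 1.0(6) + 0.7(12) = 43.40
Eq. 6: 1.0(29) + 1.0(38) + 0.7(15) = 77.50
Maximum is from combination 3.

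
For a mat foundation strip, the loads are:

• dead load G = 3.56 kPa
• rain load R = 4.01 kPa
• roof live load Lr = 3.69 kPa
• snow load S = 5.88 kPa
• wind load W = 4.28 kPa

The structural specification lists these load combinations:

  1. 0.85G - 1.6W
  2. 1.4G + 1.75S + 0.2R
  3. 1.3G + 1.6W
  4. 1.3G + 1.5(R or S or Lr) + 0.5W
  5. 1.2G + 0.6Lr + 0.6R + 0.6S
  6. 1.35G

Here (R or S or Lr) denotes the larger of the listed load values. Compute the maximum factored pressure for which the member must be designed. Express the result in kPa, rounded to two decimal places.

(R or S or Lr) → S = 5.88 kPa.
1. 0.85(3.56) - 1.6(4.28) = 3.03 - 6.85 = -3.82
2. 1.4(3.56) + 1.75(5.88) + 0.2(4.01) = 16.08
3. 1.3(3.56) + 1.6(4.28) = 4.63 + 6.85 = 11.48
4. 1.3(3.56) + 1.5(5.88) + 0.5(4.28) = 4.63 + 8.82 + 2.14 = 15.59
5. 1.2(3.56) + 0.6(3.69) + 0.6(4.01) + 0.6(5.88) = 4.27 + 2.21 + 2.41 + 3.53 = 12.42
6. 1.35(3.56) = 4.81
Combination 2 governs: p_u = 16.08 kPa.

16.08 kPa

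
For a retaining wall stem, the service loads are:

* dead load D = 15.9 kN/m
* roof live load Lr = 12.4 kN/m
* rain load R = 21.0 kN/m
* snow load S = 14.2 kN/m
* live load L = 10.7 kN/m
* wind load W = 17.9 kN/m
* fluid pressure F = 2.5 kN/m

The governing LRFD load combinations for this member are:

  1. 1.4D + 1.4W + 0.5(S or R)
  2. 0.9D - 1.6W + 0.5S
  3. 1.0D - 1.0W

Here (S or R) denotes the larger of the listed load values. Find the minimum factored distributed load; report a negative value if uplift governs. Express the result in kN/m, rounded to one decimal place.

-7.2 kN/m

(S or R) → R = 21.0 kN/m.
1. 1.4(15.9) + 1.4(17.9) + 0.5(21.0) = 57.8
2. 0.9(15.9) - 1.6(17.9) + 0.5(14.2) = 14.3 - 28.6 + 7.1 = -7.2
3. 1.0(15.9) - 1.0(17.9) = 15.9 - 17.9 = -2.0
Combination 2 gives the minimum: -7.2 kN/m.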